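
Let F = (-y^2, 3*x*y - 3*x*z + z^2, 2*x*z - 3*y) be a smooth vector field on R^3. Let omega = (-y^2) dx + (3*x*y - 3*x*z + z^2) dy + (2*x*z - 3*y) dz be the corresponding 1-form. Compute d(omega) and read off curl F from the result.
d(omega) = (3*x - 2*z - 3) dy ∧ dz + (-2*z) dz ∧ dx + (5*y - 3*z) dx ∧ dy; curl F = (3*x - 2*z - 3, -2*z, 5*y - 3*z)

d omega = sum_{i<j} (∂f_j/∂x_i - ∂f_i/∂x_j) dx_i ∧ dx_j. Under the identification (dy ∧ dz, dz ∧ dx, dx ∧ dy) ↔ (e_x, e_y, e_z), the coefficients are exactly the components of curl F. Compute:
  ∂R/∂y - ∂Q/∂z = (-3) - (-3*x + 2*z) = 3*x - 2*z - 3
  ∂P/∂z - ∂R/∂x = (0) - (2*z) = -2*z
  ∂Q/∂x - ∂P/∂y = (3*y - 3*z) - (-2*y) = 5*y - 3*z.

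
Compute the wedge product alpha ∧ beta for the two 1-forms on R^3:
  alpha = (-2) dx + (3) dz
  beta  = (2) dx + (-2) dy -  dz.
alpha ∧ beta = (4) dx ∧ dy + (-4) dx ∧ dz + (6) dy ∧ dz

Distribute the wedge, using dx_i ∧ dx_j = -dx_j ∧ dx_i and dx_i ∧ dx_i = 0. For each pair (i, j) with i < j, the coefficient of dx_i ∧ dx_j in alpha ∧ beta is (alpha_i * beta_j - alpha_j * beta_i). Collecting: alpha ∧ beta = (4) dx ∧ dy + (-4) dx ∧ dz + (6) dy ∧ dz.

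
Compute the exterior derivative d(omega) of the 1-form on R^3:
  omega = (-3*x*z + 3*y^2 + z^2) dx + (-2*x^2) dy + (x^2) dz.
d(omega) = (-4*x - 6*y) dx ∧ dy + (5*x - 2*z) dx ∧ dz

For a 1-form omega = sum_i f_i dx_i, the exterior derivative is
  d(omega) = sum_{i < j} (∂f_j/∂x_i - ∂f_i/∂x_j) dx_i ∧ dx_j.
  coefficient of dx ∧ dy: ∂f_2/∂x - ∂f_1/∂y = ∂(-2*x^2)/∂x - ∂(-3*x*z + 3*y^2 + z^2)/∂y = -4*x - 6*y
  coefficient of dx ∧ dz: ∂f_3/∂x - ∂f_1/∂z = ∂(x^2)/∂x - ∂(-3*x*z + 3*y^2 + z^2)/∂z = 5*x - 2*z
Assembling: d(omega) = (-4*x - 6*y) dx ∧ dy + (5*x - 2*z) dx ∧ dz.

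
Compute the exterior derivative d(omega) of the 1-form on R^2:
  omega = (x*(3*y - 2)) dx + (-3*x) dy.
d(omega) = (-3*x - 3) dx ∧ dy

For a 1-form omega = sum_i f_i dx_i, the exterior derivative is
  d(omega) = sum_{i < j} (∂f_j/∂x_i - ∂f_i/∂x_j) dx_i ∧ dx_j.
  coefficient of dx ∧ dy: ∂f_2/∂x - ∂f_1/∂y = ∂(-3*x)/∂x - ∂(x*(3*y - 2))/∂y = -3*x - 3
Assembling: d(omega) = (-3*x - 3) dx ∧ dy.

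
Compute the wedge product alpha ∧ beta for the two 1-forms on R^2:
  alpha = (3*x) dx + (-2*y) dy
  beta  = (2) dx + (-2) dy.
alpha ∧ beta = (-6*x + 4*y) dx ∧ dy

Distribute the wedge, using dx_i ∧ dx_j = -dx_j ∧ dx_i and dx_i ∧ dx_i = 0. For each pair (i, j) with i < j, the coefficient of dx_i ∧ dx_j in alpha ∧ beta is (alpha_i * beta_j - alpha_j * beta_i). Collecting: alpha ∧ beta = (-6*x + 4*y) dx ∧ dy.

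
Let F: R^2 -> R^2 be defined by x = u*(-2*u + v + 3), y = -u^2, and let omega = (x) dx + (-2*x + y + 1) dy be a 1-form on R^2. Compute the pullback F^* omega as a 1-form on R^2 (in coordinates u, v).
F^* omega = (u*(2*u^2 - 2*u*v - 6*u + v^2 + 6*v + 7)) du + (u^2*(-2*u + v + 3)) dv

Using F^*(f dg) = (f ∘ F) d(g ∘ F), substitute each coordinate x_i by F_i(u, v) in f_i, and replace dx_i by d F_i = (∂F_i/∂u) du + (∂F_i/∂v) dv.
  For the x component: f_1(F) = u*(-2*u + v + 3); d F_1 = (-4*u + v + 3) du + (u) dv
  For the y component: f_2(F) = 3*u^2 - 2*u*v - 6*u + 1; d F_2 = (-2*u) du + (0) dv
Combining and collecting du, dv coefficients:
  coeff of du: u*(2*u^2 - 2*u*v - 6*u + v^2 + 6*v + 7)
  coeff of dv: u^2*(-2*u + v + 3)
F^* omega = (u*(2*u^2 - 2*u*v - 6*u + v^2 + 6*v + 7)) du + (u^2*(-2*u + v + 3)) dv.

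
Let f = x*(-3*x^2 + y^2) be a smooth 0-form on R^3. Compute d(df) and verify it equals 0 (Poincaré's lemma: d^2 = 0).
d(df) = 0

Step 1: df = sum_i (∂f/∂x_i) dx_i = (-9*x^2 + y^2) dx + (2*x*y) dy + (0) dz.
Step 2: Apply d again. Using the 1-form formula, the coefficient of dx ∧ dy in d(df) is ∂^2 f/∂x ∂y - ∂^2 f/∂y ∂x = (2*y) - (2*y) = 0 (equality of mixed partials for smooth f).
Similarly for dx ∧ dz and dy ∧ dz — all coefficients vanish. So d(df) = 0.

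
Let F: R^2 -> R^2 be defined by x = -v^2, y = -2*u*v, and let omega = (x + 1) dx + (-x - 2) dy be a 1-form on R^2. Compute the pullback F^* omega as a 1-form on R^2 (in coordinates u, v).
F^* omega = (2*v*(2 - v^2)) du + (-2*u*v^2 + 4*u + 2*v^3 - 2*v) dv

Using F^*(f dg) = (f ∘ F) d(g ∘ F), substitute each coordinate x_i by F_i(u, v) in f_i, and replace dx_i by d F_i = (∂F_i/∂u) du + (∂F_i/∂v) dv.
  For the x component: f_1(F) = 1 - v^2; d F_1 = (0) du + (-2*v) dv
  For the y component: f_2(F) = v^2 - 2; d F_2 = (-2*v) du + (-2*u) dv
Combining and collecting du, dv coefficients:
  coeff of du: 2*v*(2 - v^2)
  coeff of dv: -2*u*v^2 + 4*u + 2*v^3 - 2*v
F^* omega = (2*v*(2 - v^2)) du + (-2*u*v^2 + 4*u + 2*v^3 - 2*v) dv.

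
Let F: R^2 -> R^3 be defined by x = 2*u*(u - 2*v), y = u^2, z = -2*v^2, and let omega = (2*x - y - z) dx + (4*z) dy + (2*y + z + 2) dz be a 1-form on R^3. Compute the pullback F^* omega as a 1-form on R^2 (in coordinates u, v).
F^* omega = (12*u^3 - 44*u^2*v + 24*u*v^2 - 8*v^3) du + (-12*u^3 + 24*u^2*v - 8*u*v^2 + 8*v^3 - 8*v) dv

Using F^*(f dg) = (f ∘ F) d(g ∘ F), substitute each coordinate x_i by F_i(u, v) in f_i, and replace dx_i by d F_i = (∂F_i/∂u) du + (∂F_i/∂v) dv.
  For the x component: f_1(F) = 3*u^2 - 8*u*v + 2*v^2; d F_1 = (4*u - 4*v) du + (-4*u) dv
  For the y component: f_2(F) = -8*v^2; d F_2 = (2*u) du + (0) dv
  For the z component: f_3(F) = 2*u^2 - 2*v^2 + 2; d F_3 = (0) du + (-4*v) dv
Combining and collecting du, dv coefficients:
  coeff of du: 12*u^3 - 44*u^2*v + 24*u*v^2 - 8*v^3
  coeff of dv: -12*u^3 + 24*u^2*v - 8*u*v^2 + 8*v^3 - 8*v
F^* omega = (12*u^3 - 44*u^2*v + 24*u*v^2 - 8*v^3) du + (-12*u^3 + 24*u^2*v - 8*u*v^2 + 8*v^3 - 8*v) dv.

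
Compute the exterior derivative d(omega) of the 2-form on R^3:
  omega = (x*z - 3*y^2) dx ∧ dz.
d(omega) = (6*y) dx ∧ dy ∧ dz

For a 2-form omega = sum_{i<j} g_{ij} dx_i ∧ dx_j, the exterior derivative is
  d(omega) = sum_{i<j} d(g_{ij}) ∧ dx_i ∧ dx_j = sum_{i<j, k} (∂g_{ij}/∂x_k) dx_k ∧ dx_i ∧ dx_j.
Expand each term, using dx_k ∧ dx_i ∧ dx_j = sgn(permutation) dx_{(a)} ∧ dx_{(b)} ∧ dx_{(c)} with (a < b < c) sorted:
  d(x*z - 3*y^2) includes (∂/∂y)(x*z - 3*y^2) dy = (-6*y) dy, which multiplied by dx ∧ dz gives (6*y) dx ∧ dy ∧ dz
Collecting like 3-forms: d(omega) = (6*y) dx ∧ dy ∧ dz.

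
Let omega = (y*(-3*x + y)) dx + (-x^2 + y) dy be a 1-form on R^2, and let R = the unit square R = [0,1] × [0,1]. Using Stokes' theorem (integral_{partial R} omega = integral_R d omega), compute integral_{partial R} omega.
integral_(partial R) omega = -1/2

Stokes: integral_partial_R omega = integral_R d omega with d omega = (∂Q/∂x - ∂P/∂y) dx ∧ dy.
  ∂Q/∂x = -2*x
  ∂P/∂y = -3*x + 2*y
  integrand = ∂Q/∂x - ∂P/∂y = x - 2*y.
Integrating over R: integral_0^1 integral_0^1 (x - 2*y) dx dy = -1/2.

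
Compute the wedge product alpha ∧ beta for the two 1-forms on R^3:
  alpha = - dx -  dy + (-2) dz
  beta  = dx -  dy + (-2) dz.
alpha ∧ beta = (2) dx ∧ dy + (4) dx ∧ dz

Distribute the wedge, using dx_i ∧ dx_j = -dx_j ∧ dx_i and dx_i ∧ dx_i = 0. For each pair (i, j) with i < j, the coefficient of dx_i ∧ dx_j in alpha ∧ beta is (alpha_i * beta_j - alpha_j * beta_i). Collecting: alpha ∧ beta = (2) dx ∧ dy + (4) dx ∧ dz.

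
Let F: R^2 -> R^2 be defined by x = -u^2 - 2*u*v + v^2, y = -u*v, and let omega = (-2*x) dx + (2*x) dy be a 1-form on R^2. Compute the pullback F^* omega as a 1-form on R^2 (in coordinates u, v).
F^* omega = (-4*u^3 - 10*u^2*v + 2*v^3) du + (-2*u^3 + 10*u*v^2 - 4*v^3) dv

Using F^*(f dg) = (f ∘ F) d(g ∘ F), substitute each coordinate x_i by F_i(u, v) in f_i, and replace dx_i by d F_i = (∂F_i/∂u) du + (∂F_i/∂v) dv.
  For the x component: f_1(F) = 2*u^2 + 4*u*v - 2*v^2; d F_1 = (-2*u - 2*v) du + (-2*u + 2*v) dv
  For the y component: f_2(F) = -2*u^2 - 4*u*v + 2*v^2; d F_2 = (-v) du + (-u) dv
Combining and collecting du, dv coefficients:
  coeff of du: -4*u^3 - 10*u^2*v + 2*v^3
  coeff of dv: -2*u^3 + 10*u*v^2 - 4*v^3
F^* omega = (-4*u^3 - 10*u^2*v + 2*v^3) du + (-2*u^3 + 10*u*v^2 - 4*v^3) dv.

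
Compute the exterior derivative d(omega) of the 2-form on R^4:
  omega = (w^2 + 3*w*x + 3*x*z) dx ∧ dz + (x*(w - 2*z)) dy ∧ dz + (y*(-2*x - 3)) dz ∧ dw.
d(omega) = (2*w + 3*x - 2*y) dx ∧ dz ∧ dw + (w - 2*z) dx ∧ dy ∧ dz + (-x - 3) dy ∧ dz ∧ dw

For a 2-form omega = sum_{i<j} g_{ij} dx_i ∧ dx_j, the exterior derivative is
  d(omega) = sum_{i<j} d(g_{ij}) ∧ dx_i ∧ dx_j = sum_{i<j, k} (∂g_{ij}/∂x_k) dx_k ∧ dx_i ∧ dx_j.
Expand each term, using dx_k ∧ dx_i ∧ dx_j = sgn(permutation) dx_{(a)} ∧ dx_{(b)} ∧ dx_{(c)} with (a < b < c) sorted:
  d(w^2 + 3*w*x + 3*x*z) includes (∂/∂w)(w^2 + 3*w*x + 3*x*z) dw = (2*w + 3*x) dw, which multiplied by dx ∧ dz gives (2*w + 3*x) dx ∧ dz ∧ dw
  d(x*(w - 2*z)) includes (∂/∂x)(x*(w - 2*z)) dx = (w - 2*z) dx, which multiplied by dy ∧ dz gives (w - 2*z) dx ∧ dy ∧ dz
  d(x*(w - 2*z)) includes (∂/∂w)(x*(w - 2*z)) dw = (x) dw, which multiplied by dy ∧ dz gives (x) dy ∧ dz ∧ dw
  d(y*(-2*x - 3)) includes (∂/∂x)(y*(-2*x - 3)) dx = (-2*y) dx, which multiplied by dz ∧ dw gives (-2*y) dx ∧ dz ∧ dw
  d(y*(-2*x - 3)) includes (∂/∂y)(y*(-2*x - 3)) dy = (-2*x - 3) dy, which multiplied by dz ∧ dw gives (-2*x - 3) dy ∧ dz ∧ dw
Collecting like 3-forms: d(omega) = (2*w + 3*x - 2*y) dx ∧ dz ∧ dw + (w - 2*z) dx ∧ dy ∧ dz + (-x - 3) dy ∧ dz ∧ dw.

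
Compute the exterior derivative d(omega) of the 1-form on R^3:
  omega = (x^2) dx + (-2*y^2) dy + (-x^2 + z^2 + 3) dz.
d(omega) = (-2*x) dx ∧ dz

For a 1-form omega = sum_i f_i dx_i, the exterior derivative is
  d(omega) = sum_{i < j} (∂f_j/∂x_i - ∂f_i/∂x_j) dx_i ∧ dx_j.
  coefficient of dx ∧ dz: ∂f_3/∂x - ∂f_1/∂z = ∂(-x^2 + z^2 + 3)/∂x - ∂(x^2)/∂z = -2*x
Assembling: d(omega) = (-2*x) dx ∧ dz.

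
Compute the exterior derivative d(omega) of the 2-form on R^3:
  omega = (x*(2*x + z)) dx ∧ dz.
d(omega) = 0

For a 2-form omega = sum_{i<j} g_{ij} dx_i ∧ dx_j, the exterior derivative is
  d(omega) = sum_{i<j} d(g_{ij}) ∧ dx_i ∧ dx_j = sum_{i<j, k} (∂g_{ij}/∂x_k) dx_k ∧ dx_i ∧ dx_j.
Expand each term, using dx_k ∧ dx_i ∧ dx_j = sgn(permutation) dx_{(a)} ∧ dx_{(b)} ∧ dx_{(c)} with (a < b < c) sorted:

Collecting like 3-forms: d(omega) = 0.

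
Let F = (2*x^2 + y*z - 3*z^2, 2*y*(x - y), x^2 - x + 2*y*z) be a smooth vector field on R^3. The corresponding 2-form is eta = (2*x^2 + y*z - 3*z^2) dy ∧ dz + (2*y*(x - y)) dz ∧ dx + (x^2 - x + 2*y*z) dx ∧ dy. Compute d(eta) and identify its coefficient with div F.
d(eta) = (6*x - 2*y) dx ∧ dy ∧ dz; div F = 6*x - 2*y

For a 2-form in R^3 of the form above, applying d gives a 3-form with coefficient ∂P/∂x + ∂Q/∂y + ∂R/∂z:
  ∂P/∂x = 4*x
  ∂Q/∂y = 2*x - 4*y
  ∂R/∂z = 2*y
Sum = 6*x - 2*y, which is exactly div F.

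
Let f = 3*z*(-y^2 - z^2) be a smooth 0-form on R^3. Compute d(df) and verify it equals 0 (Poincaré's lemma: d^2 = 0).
d(df) = 0

Step 1: df = sum_i (∂f/∂x_i) dx_i = (0) dx + (-6*y*z) dy + (-3*y^2 - 9*z^2) dz.
Step 2: Apply d again. Using the 1-form formula, the coefficient of dx ∧ dy in d(df) is ∂^2 f/∂x ∂y - ∂^2 f/∂y ∂x = (0) - (0) = 0 (equality of mixed partials for smooth f).
Similarly for dx ∧ dz and dy ∧ dz — all coefficients vanish. So d(df) = 0.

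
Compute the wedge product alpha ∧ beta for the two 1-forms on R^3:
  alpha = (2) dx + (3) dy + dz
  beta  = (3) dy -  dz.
alpha ∧ beta = (6) dx ∧ dy + (-2) dx ∧ dz + (-6) dy ∧ dz

Distribute the wedge, using dx_i ∧ dx_j = -dx_j ∧ dx_i and dx_i ∧ dx_i = 0. For each pair (i, j) with i < j, the coefficient of dx_i ∧ dx_j in alpha ∧ beta is (alpha_i * beta_j - alpha_j * beta_i). Collecting: alpha ∧ beta = (6) dx ∧ dy + (-2) dx ∧ dz + (-6) dy ∧ dz.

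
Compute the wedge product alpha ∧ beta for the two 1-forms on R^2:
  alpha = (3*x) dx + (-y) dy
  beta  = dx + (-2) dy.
alpha ∧ beta = (-6*x + y) dx ∧ dy

Distribute the wedge, using dx_i ∧ dx_j = -dx_j ∧ dx_i and dx_i ∧ dx_i = 0. For each pair (i, j) with i < j, the coefficient of dx_i ∧ dx_j in alpha ∧ beta is (alpha_i * beta_j - alpha_j * beta_i). Collecting: alpha ∧ beta = (-6*x + y) dx ∧ dy.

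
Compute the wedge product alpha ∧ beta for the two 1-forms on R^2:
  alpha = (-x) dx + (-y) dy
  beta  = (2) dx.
alpha ∧ beta = (2*y) dx ∧ dy

Distribute the wedge, using dx_i ∧ dx_j = -dx_j ∧ dx_i and dx_i ∧ dx_i = 0. For each pair (i, j) with i < j, the coefficient of dx_i ∧ dx_j in alpha ∧ beta is (alpha_i * beta_j - alpha_j * beta_i). Collecting: alpha ∧ beta = (2*y) dx ∧ dy.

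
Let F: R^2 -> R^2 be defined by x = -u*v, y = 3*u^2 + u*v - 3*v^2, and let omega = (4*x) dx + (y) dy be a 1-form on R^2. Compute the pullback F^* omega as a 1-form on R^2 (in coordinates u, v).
F^* omega = (18*u^3 + 9*u^2*v - 13*u*v^2 - 3*v^3) du + (3*u^3 - 13*u^2*v - 9*u*v^2 + 18*v^3) dv

Using F^*(f dg) = (f ∘ F) d(g ∘ F), substitute each coordinate x_i by F_i(u, v) in f_i, and replace dx_i by d F_i = (∂F_i/∂u) du + (∂F_i/∂v) dv.
  For the x component: f_1(F) = -4*u*v; d F_1 = (-v) du + (-u) dv
  For the y component: f_2(F) = 3*u^2 + u*v - 3*v^2; d F_2 = (6*u + v) du + (u - 6*v) dv
Combining and collecting du, dv coefficients:
  coeff of du: 18*u^3 + 9*u^2*v - 13*u*v^2 - 3*v^3
  coeff of dv: 3*u^3 - 13*u^2*v - 9*u*v^2 + 18*v^3
F^* omega = (18*u^3 + 9*u^2*v - 13*u*v^2 - 3*v^3) du + (3*u^3 - 13*u^2*v - 9*u*v^2 + 18*v^3) dv.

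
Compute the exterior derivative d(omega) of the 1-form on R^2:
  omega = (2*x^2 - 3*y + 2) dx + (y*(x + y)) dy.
d(omega) = (y + 3) dx ∧ dy

For a 1-form omega = sum_i f_i dx_i, the exterior derivative is
  d(omega) = sum_{i < j} (∂f_j/∂x_i - ∂f_i/∂x_j) dx_i ∧ dx_j.
  coefficient of dx ∧ dy: ∂f_2/∂x - ∂f_1/∂y = ∂(y*(x + y))/∂x - ∂(2*x^2 - 3*y + 2)/∂y = y + 3
Assembling: d(omega) = (y + 3) dx ∧ dy.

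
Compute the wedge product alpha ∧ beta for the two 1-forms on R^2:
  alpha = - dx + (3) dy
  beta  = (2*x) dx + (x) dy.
alpha ∧ beta = (-7*x) dx ∧ dy

Distribute the wedge, using dx_i ∧ dx_j = -dx_j ∧ dx_i and dx_i ∧ dx_i = 0. For each pair (i, j) with i < j, the coefficient of dx_i ∧ dx_j in alpha ∧ beta is (alpha_i * beta_j - alpha_j * beta_i). Collecting: alpha ∧ beta = (-7*x) dx ∧ dy.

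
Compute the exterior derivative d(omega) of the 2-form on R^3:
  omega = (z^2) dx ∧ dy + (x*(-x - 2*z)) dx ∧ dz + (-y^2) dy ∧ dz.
d(omega) = (2*z) dx ∧ dy ∧ dz

For a 2-form omega = sum_{i<j} g_{ij} dx_i ∧ dx_j, the exterior derivative is
  d(omega) = sum_{i<j} d(g_{ij}) ∧ dx_i ∧ dx_j = sum_{i<j, k} (∂g_{ij}/∂x_k) dx_k ∧ dx_i ∧ dx_j.
Expand each term, using dx_k ∧ dx_i ∧ dx_j = sgn(permutation) dx_{(a)} ∧ dx_{(b)} ∧ dx_{(c)} with (a < b < c) sorted:
  d(z^2) includes (∂/∂z)(z^2) dz = (2*z) dz, which multiplied by dx ∧ dy gives (2*z) dx ∧ dy ∧ dz
Collecting like 3-forms: d(omega) = (2*z) dx ∧ dy ∧ dz.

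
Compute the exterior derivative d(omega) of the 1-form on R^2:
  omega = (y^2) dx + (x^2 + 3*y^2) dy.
d(omega) = (2*x - 2*y) dx ∧ dy

For a 1-form omega = sum_i f_i dx_i, the exterior derivative is
  d(omega) = sum_{i < j} (∂f_j/∂x_i - ∂f_i/∂x_j) dx_i ∧ dx_j.
  coefficient of dx ∧ dy: ∂f_2/∂x - ∂f_1/∂y = ∂(x^2 + 3*y^2)/∂x - ∂(y^2)/∂y = 2*x - 2*y
Assembling: d(omega) = (2*x - 2*y) dx ∧ dy.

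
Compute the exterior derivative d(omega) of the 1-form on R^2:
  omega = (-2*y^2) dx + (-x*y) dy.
d(omega) = (3*y) dx ∧ dy

For a 1-form omega = sum_i f_i dx_i, the exterior derivative is
  d(omega) = sum_{i < j} (∂f_j/∂x_i - ∂f_i/∂x_j) dx_i ∧ dx_j.
  coefficient of dx ∧ dy: ∂f_2/∂x - ∂f_1/∂y = ∂(-x*y)/∂x - ∂(-2*y^2)/∂y = 3*y
Assembling: d(omega) = (3*y) dx ∧ dy.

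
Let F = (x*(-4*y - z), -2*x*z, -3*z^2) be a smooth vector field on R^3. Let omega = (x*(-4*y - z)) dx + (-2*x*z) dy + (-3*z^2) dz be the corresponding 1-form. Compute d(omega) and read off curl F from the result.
d(omega) = (2*x) dy ∧ dz + (-x) dz ∧ dx + (4*x - 2*z) dx ∧ dy; curl F = (2*x, -x, 4*x - 2*z)

d omega = sum_{i<j} (∂f_j/∂x_i - ∂f_i/∂x_j) dx_i ∧ dx_j. Under the identification (dy ∧ dz, dz ∧ dx, dx ∧ dy) ↔ (e_x, e_y, e_z), the coefficients are exactly the components of curl F. Compute:
  ∂R/∂y - ∂Q/∂z = (0) - (-2*x) = 2*x
  ∂P/∂z - ∂R/∂x = (-x) - (0) = -x
  ∂Q/∂x - ∂P/∂y = (-2*z) - (-4*x) = 4*x - 2*z.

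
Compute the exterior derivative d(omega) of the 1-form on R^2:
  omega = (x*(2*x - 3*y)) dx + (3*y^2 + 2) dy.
d(omega) = (3*x) dx ∧ dy

For a 1-form omega = sum_i f_i dx_i, the exterior derivative is
  d(omega) = sum_{i < j} (∂f_j/∂x_i - ∂f_i/∂x_j) dx_i ∧ dx_j.
  coefficient of dx ∧ dy: ∂f_2/∂x - ∂f_1/∂y = ∂(3*y^2 + 2)/∂x - ∂(x*(2*x - 3*y))/∂y = 3*x
Assembling: d(omega) = (3*x) dx ∧ dy.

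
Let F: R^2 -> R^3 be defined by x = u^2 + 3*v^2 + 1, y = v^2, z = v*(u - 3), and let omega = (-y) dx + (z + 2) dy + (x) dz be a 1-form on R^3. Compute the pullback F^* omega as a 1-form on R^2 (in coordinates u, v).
F^* omega = (v*(u^2 - 2*u*v + 3*v^2 + 1)) du + (u^3 - 3*u^2 + 5*u*v^2 + u - 6*v^3 - 15*v^2 + 4*v - 3) dv

Using F^*(f dg) = (f ∘ F) d(g ∘ F), substitute each coordinate x_i by F_i(u, v) in f_i, and replace dx_i by d F_i = (∂F_i/∂u) du + (∂F_i/∂v) dv.
  For the x component: f_1(F) = -v^2; d F_1 = (2*u) du + (6*v) dv
  For the y component: f_2(F) = u*v - 3*v + 2; d F_2 = (0) du + (2*v) dv
  For the z component: f_3(F) = u^2 + 3*v^2 + 1; d F_3 = (v) du + (u - 3) dv
Combining and collecting du, dv coefficients:
  coeff of du: v*(u^2 - 2*u*v + 3*v^2 + 1)
  coeff of dv: u^3 - 3*u^2 + 5*u*v^2 + u - 6*v^3 - 15*v^2 + 4*v - 3
F^* omega = (v*(u^2 - 2*u*v + 3*v^2 + 1)) du + (u^3 - 3*u^2 + 5*u*v^2 + u - 6*v^3 - 15*v^2 + 4*v - 3) dv.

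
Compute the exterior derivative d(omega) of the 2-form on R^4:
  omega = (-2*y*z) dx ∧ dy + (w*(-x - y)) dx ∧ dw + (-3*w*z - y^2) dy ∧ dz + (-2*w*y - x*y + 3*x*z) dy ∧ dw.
d(omega) = (-2*y) dx ∧ dy ∧ dz + (w - y + 3*z) dx ∧ dy ∧ dw + (-3*x - 3*z) dy ∧ dz ∧ dw

For a 2-form omega = sum_{i<j} g_{ij} dx_i ∧ dx_j, the exterior derivative is
  d(omega) = sum_{i<j} d(g_{ij}) ∧ dx_i ∧ dx_j = sum_{i<j, k} (∂g_{ij}/∂x_k) dx_k ∧ dx_i ∧ dx_j.
Expand each term, using dx_k ∧ dx_i ∧ dx_j = sgn(permutation) dx_{(a)} ∧ dx_{(b)} ∧ dx_{(c)} with (a < b < c) sorted:
  d(-2*y*z) includes (∂/∂z)(-2*y*z) dz = (-2*y) dz, which multiplied by dx ∧ dy gives (-2*y) dx ∧ dy ∧ dz
  d(w*(-x - y)) includes (∂/∂y)(w*(-x - y)) dy = (-w) dy, which multiplied by dx ∧ dw gives (w) dx ∧ dy ∧ dw
  d(-3*w*z - y^2) includes (∂/∂w)(-3*w*z - y^2) dw = (-3*z) dw, which multiplied by dy ∧ dz gives (-3*z) dy ∧ dz ∧ dw
  d(-2*w*y - x*y + 3*x*z) includes (∂/∂x)(-2*w*y - x*y + 3*x*z) dx = (-y + 3*z) dx, which multiplied by dy ∧ dw gives (-y + 3*z) dx ∧ dy ∧ dw
  d(-2*w*y - x*y + 3*x*z) includes (∂/∂z)(-2*w*y - x*y + 3*x*z) dz = (3*x) dz, which multiplied by dy ∧ dw gives (-3*x) dy ∧ dz ∧ dw
Collecting like 3-forms: d(omega) = (-2*y) dx ∧ dy ∧ dz + (w - y + 3*z) dx ∧ dy ∧ dw + (-3*x - 3*z) dy ∧ dz ∧ dw.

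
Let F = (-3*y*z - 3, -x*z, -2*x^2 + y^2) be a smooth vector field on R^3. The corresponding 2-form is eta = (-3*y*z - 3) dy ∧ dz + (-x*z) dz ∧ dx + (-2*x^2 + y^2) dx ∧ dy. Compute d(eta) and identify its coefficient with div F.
d(eta) = (0) dx ∧ dy ∧ dz; div F = 0

For a 2-form in R^3 of the form above, applying d gives a 3-form with coefficient ∂P/∂x + ∂Q/∂y + ∂R/∂z:
  ∂P/∂x = 0
  ∂Q/∂y = 0
  ∂R/∂z = 0
Sum = 0, which is exactly div F.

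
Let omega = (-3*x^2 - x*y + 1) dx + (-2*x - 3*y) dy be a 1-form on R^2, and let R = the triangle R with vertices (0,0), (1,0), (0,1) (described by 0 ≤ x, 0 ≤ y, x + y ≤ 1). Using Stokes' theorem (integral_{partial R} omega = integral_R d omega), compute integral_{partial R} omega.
integral_(partial R) omega = -5/6

Stokes: integral_partial_R omega = integral_R d omega with d omega = (∂Q/∂x - ∂P/∂y) dx ∧ dy.
  ∂Q/∂x = -2
  ∂P/∂y = -x
  integrand = ∂Q/∂x - ∂P/∂y = x - 2.
Integrating over R: integral_0^1 integral_0^{1-x} (x - 2) dy dx = -5/6.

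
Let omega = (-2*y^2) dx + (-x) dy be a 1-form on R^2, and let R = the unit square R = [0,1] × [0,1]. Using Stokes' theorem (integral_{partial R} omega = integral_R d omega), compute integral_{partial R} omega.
integral_(partial R) omega = 1

Stokes: integral_partial_R omega = integral_R d omega with d omega = (∂Q/∂x - ∂P/∂y) dx ∧ dy.
  ∂Q/∂x = -1
  ∂P/∂y = -4*y
  integrand = ∂Q/∂x - ∂P/∂y = 4*y - 1.
Integrating over R: integral_0^1 integral_0^1 (4*y - 1) dx dy = 1.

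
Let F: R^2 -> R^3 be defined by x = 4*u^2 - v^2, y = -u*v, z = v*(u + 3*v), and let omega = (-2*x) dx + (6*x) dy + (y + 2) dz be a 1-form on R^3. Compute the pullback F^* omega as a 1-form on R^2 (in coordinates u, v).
F^* omega = (-64*u^3 - 24*u^2*v + 15*u*v^2 + 6*v^3 + 2*v) du + (-24*u^3 + 15*u^2*v + 2*u - 4*v^3 + 12*v) dv

Using F^*(f dg) = (f ∘ F) d(g ∘ F), substitute each coordinate x_i by F_i(u, v) in f_i, and replace dx_i by d F_i = (∂F_i/∂u) du + (∂F_i/∂v) dv.
  For the x component: f_1(F) = -8*u^2 + 2*v^2; d F_1 = (8*u) du + (-2*v) dv
  For the y component: f_2(F) = 24*u^2 - 6*v^2; d F_2 = (-v) du + (-u) dv
  For the z component: f_3(F) = -u*v + 2; d F_3 = (v) du + (u + 6*v) dv
Combining and collecting du, dv coefficients:
  coeff of du: -64*u^3 - 24*u^2*v + 15*u*v^2 + 6*v^3 + 2*v
  coeff of dv: -24*u^3 + 15*u^2*v + 2*u - 4*v^3 + 12*v
F^* omega = (-64*u^3 - 24*u^2*v + 15*u*v^2 + 6*v^3 + 2*v) du + (-24*u^3 + 15*u^2*v + 2*u - 4*v^3 + 12*v) dv.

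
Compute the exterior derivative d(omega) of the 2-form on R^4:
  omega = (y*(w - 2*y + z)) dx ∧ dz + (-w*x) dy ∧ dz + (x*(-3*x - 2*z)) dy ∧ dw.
d(omega) = (-2*w + 4*y - z) dx ∧ dy ∧ dz + (y) dx ∧ dz ∧ dw + (x) dy ∧ dz ∧ dw + (-6*x - 2*z) dx ∧ dy ∧ dw

For a 2-form omega = sum_{i<j} g_{ij} dx_i ∧ dx_j, the exterior derivative is
  d(omega) = sum_{i<j} d(g_{ij}) ∧ dx_i ∧ dx_j = sum_{i<j, k} (∂g_{ij}/∂x_k) dx_k ∧ dx_i ∧ dx_j.
Expand each term, using dx_k ∧ dx_i ∧ dx_j = sgn(permutation) dx_{(a)} ∧ dx_{(b)} ∧ dx_{(c)} with (a < b < c) sorted:
  d(y*(w - 2*y + z)) includes (∂/∂y)(y*(w - 2*y + z)) dy = (w - 4*y + z) dy, which multiplied by dx ∧ dz gives (-w + 4*y - z) dx ∧ dy ∧ dz
  d(y*(w - 2*y + z)) includes (∂/∂w)(y*(w - 2*y + z)) dw = (y) dw, which multiplied by dx ∧ dz gives (y) dx ∧ dz ∧ dw
  d(-w*x) includes (∂/∂x)(-w*x) dx = (-w) dx, which multiplied by dy ∧ dz gives (-w) dx ∧ dy ∧ dz
  d(-w*x) includes (∂/∂w)(-w*x) dw = (-x) dw, which multiplied by dy ∧ dz gives (-x) dy ∧ dz ∧ dw
  d(x*(-3*x - 2*z)) includes (∂/∂x)(x*(-3*x - 2*z)) dx = (-6*x - 2*z) dx, which multiplied by dy ∧ dw gives (-6*x - 2*z) dx ∧ dy ∧ dw
  d(x*(-3*x - 2*z)) includes (∂/∂z)(x*(-3*x - 2*z)) dz = (-2*x) dz, which multiplied by dy ∧ dw gives (2*x) dy ∧ dz ∧ dw
Collecting like 3-forms: d(omega) = (-2*w + 4*y - z) dx ∧ dy ∧ dz + (y) dx ∧ dz ∧ dw + (x) dy ∧ dz ∧ dw + (-6*x - 2*z) dx ∧ dy ∧ dw.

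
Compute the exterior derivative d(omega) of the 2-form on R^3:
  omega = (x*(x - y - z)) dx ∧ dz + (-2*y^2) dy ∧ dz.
d(omega) = (x) dx ∧ dy ∧ dz

For a 2-form omega = sum_{i<j} g_{ij} dx_i ∧ dx_j, the exterior derivative is
  d(omega) = sum_{i<j} d(g_{ij}) ∧ dx_i ∧ dx_j = sum_{i<j, k} (∂g_{ij}/∂x_k) dx_k ∧ dx_i ∧ dx_j.
Expand each term, using dx_k ∧ dx_i ∧ dx_j = sgn(permutation) dx_{(a)} ∧ dx_{(b)} ∧ dx_{(c)} with (a < b < c) sorted:
  d(x*(x - y - z)) includes (∂/∂y)(x*(x - y - z)) dy = (-x) dy, which multiplied by dx ∧ dz gives (x) dx ∧ dy ∧ dz
Collecting like 3-forms: d(omega) = (x) dx ∧ dy ∧ dz.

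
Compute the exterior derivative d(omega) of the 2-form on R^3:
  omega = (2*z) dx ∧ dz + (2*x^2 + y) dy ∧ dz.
d(omega) = (4*x) dx ∧ dy ∧ dz

For a 2-form omega = sum_{i<j} g_{ij} dx_i ∧ dx_j, the exterior derivative is
  d(omega) = sum_{i<j} d(g_{ij}) ∧ dx_i ∧ dx_j = sum_{i<j, k} (∂g_{ij}/∂x_k) dx_k ∧ dx_i ∧ dx_j.
Expand each term, using dx_k ∧ dx_i ∧ dx_j = sgn(permutation) dx_{(a)} ∧ dx_{(b)} ∧ dx_{(c)} with (a < b < c) sorted:
  d(2*x^2 + y) includes (∂/∂x)(2*x^2 + y) dx = (4*x) dx, which multiplied by dy ∧ dz gives (4*x) dx ∧ dy ∧ dz
Collecting like 3-forms: d(omega) = (4*x) dx ∧ dy ∧ dz.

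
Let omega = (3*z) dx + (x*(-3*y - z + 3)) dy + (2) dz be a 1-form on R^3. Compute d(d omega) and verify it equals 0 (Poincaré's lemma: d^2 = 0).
d(d omega) = 0

Step 1: d omega = sum_{i<j} (∂f_j/∂x_i - ∂f_i/∂x_j) dx_i ∧ dx_j:
  coeff of dx ∧ dy: -3*y - z + 3
  coeff of dx ∧ dz: -3
  coeff of dy ∧ dz: x
Step 2: Apply d again to each 2-form coefficient. The only possible 3-form in R^3 is dx ∧ dy ∧ dz, with coefficient
  ∂(coeff of dy∧dz)/∂x - ∂(coeff of dx∧dz)/∂y + ∂(coeff of dx∧dy)/∂z
  = ∂/∂x (x) - ∂/∂y (-3) + ∂/∂z (-3*y - z + 3).
Each of these terms simplifies to sums of mixed partials that cancel in pairs. The result is 0 (by equality of mixed partials for smooth functions — Schwarz / Clairaut).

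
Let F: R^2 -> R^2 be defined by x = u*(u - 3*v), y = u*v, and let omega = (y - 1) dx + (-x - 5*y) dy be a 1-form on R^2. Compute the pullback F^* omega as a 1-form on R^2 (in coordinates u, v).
F^* omega = (u^2*v - 5*u*v^2 - 2*u + 3*v) du + (u*(-u^2 - 5*u*v + 3)) dv

Using F^*(f dg) = (f ∘ F) d(g ∘ F), substitute each coordinate x_i by F_i(u, v) in f_i, and replace dx_i by d F_i = (∂F_i/∂u) du + (∂F_i/∂v) dv.
  For the x component: f_1(F) = u*v - 1; d F_1 = (2*u - 3*v) du + (-3*u) dv
  For the y component: f_2(F) = u*(-u - 2*v); d F_2 = (v) du + (u) dv
Combining and collecting du, dv coefficients:
  coeff of du: u^2*v - 5*u*v^2 - 2*u + 3*v
  coeff of dv: u*(-u^2 - 5*u*v + 3)
F^* omega = (u^2*v - 5*u*v^2 - 2*u + 3*v) du + (u*(-u^2 - 5*u*v + 3)) dv.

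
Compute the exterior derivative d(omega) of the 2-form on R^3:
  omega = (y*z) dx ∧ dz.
d(omega) = (-z) dx ∧ dy ∧ dz

For a 2-form omega = sum_{i<j} g_{ij} dx_i ∧ dx_j, the exterior derivative is
  d(omega) = sum_{i<j} d(g_{ij}) ∧ dx_i ∧ dx_j = sum_{i<j, k} (∂g_{ij}/∂x_k) dx_k ∧ dx_i ∧ dx_j.
Expand each term, using dx_k ∧ dx_i ∧ dx_j = sgn(permutation) dx_{(a)} ∧ dx_{(b)} ∧ dx_{(c)} with (a < b < c) sorted:
  d(y*z) includes (∂/∂y)(y*z) dy = (z) dy, which multiplied by dx ∧ dz gives (-z) dx ∧ dy ∧ dz
Collecting like 3-forms: d(omega) = (-z) dx ∧ dy ∧ dz.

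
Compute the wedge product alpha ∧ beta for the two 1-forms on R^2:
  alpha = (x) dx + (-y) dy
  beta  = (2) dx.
alpha ∧ beta = (2*y) dx ∧ dy

Distribute the wedge, using dx_i ∧ dx_j = -dx_j ∧ dx_i and dx_i ∧ dx_i = 0. For each pair (i, j) with i < j, the coefficient of dx_i ∧ dx_j in alpha ∧ beta is (alpha_i * beta_j - alpha_j * beta_i). Collecting: alpha ∧ beta = (2*y) dx ∧ dy.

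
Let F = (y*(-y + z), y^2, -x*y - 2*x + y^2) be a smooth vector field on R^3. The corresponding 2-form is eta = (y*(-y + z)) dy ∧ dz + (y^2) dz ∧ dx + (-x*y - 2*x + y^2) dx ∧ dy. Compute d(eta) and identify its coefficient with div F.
d(eta) = (2*y) dx ∧ dy ∧ dz; div F = 2*y

For a 2-form in R^3 of the form above, applying d gives a 3-form with coefficient ∂P/∂x + ∂Q/∂y + ∂R/∂z:
  ∂P/∂x = 0
  ∂Q/∂y = 2*y
  ∂R/∂z = 0
Sum = 2*y, which is exactly div F.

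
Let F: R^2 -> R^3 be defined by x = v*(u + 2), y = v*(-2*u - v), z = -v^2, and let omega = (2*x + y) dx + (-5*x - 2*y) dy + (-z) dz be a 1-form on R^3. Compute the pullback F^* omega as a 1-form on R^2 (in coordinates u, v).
F^* omega = (v^2*(2*u - 5*v + 24)) du + (v*(2*u^2 - 3*u*v + 24*u - 6*v^2 + 18*v + 8)) dv

Using F^*(f dg) = (f ∘ F) d(g ∘ F), substitute each coordinate x_i by F_i(u, v) in f_i, and replace dx_i by d F_i = (∂F_i/∂u) du + (∂F_i/∂v) dv.
  For the x component: f_1(F) = v*(4 - v); d F_1 = (v) du + (u + 2) dv
  For the y component: f_2(F) = v*(-u + 2*v - 10); d F_2 = (-2*v) du + (-2*u - 2*v) dv
  For the z component: f_3(F) = v^2; d F_3 = (0) du + (-2*v) dv
Combining and collecting du, dv coefficients:
  coeff of du: v^2*(2*u - 5*v + 24)
  coeff of dv: v*(2*u^2 - 3*u*v + 24*u - 6*v^2 + 18*v + 8)
F^* omega = (v^2*(2*u - 5*v + 24)) du + (v*(2*u^2 - 3*u*v + 24*u - 6*v^2 + 18*v + 8)) dv.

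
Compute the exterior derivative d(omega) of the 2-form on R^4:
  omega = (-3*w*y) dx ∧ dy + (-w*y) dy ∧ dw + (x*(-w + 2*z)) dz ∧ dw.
d(omega) = (-3*y) dx ∧ dy ∧ dw + (-w + 2*z) dx ∧ dz ∧ dw

For a 2-form omega = sum_{i<j} g_{ij} dx_i ∧ dx_j, the exterior derivative is
  d(omega) = sum_{i<j} d(g_{ij}) ∧ dx_i ∧ dx_j = sum_{i<j, k} (∂g_{ij}/∂x_k) dx_k ∧ dx_i ∧ dx_j.
Expand each term, using dx_k ∧ dx_i ∧ dx_j = sgn(permutation) dx_{(a)} ∧ dx_{(b)} ∧ dx_{(c)} with (a < b < c) sorted:
  d(-3*w*y) includes (∂/∂w)(-3*w*y) dw = (-3*y) dw, which multiplied by dx ∧ dy gives (-3*y) dx ∧ dy ∧ dw
  d(x*(-w + 2*z)) includes (∂/∂x)(x*(-w + 2*z)) dx = (-w + 2*z) dx, which multiplied by dz ∧ dw gives (-w + 2*z) dx ∧ dz ∧ dw
Collecting like 3-forms: d(omega) = (-3*y) dx ∧ dy ∧ dw + (-w + 2*z) dx ∧ dz ∧ dw.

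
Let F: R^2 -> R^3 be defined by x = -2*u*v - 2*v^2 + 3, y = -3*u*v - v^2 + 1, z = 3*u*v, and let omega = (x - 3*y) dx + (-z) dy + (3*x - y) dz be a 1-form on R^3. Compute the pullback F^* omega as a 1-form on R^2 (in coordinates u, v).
F^* omega = (v*(-14*u*v - 17*v^2 + 24)) du + (-14*u^2*v - 39*u*v^2 + 24*u - 4*v^3) dv

Using F^*(f dg) = (f ∘ F) d(g ∘ F), substitute each coordinate x_i by F_i(u, v) in f_i, and replace dx_i by d F_i = (∂F_i/∂u) du + (∂F_i/∂v) dv.
  For the x component: f_1(F) = v*(7*u + v); d F_1 = (-2*v) du + (-2*u - 4*v) dv
  For the y component: f_2(F) = -3*u*v; d F_2 = (-3*v) du + (-3*u - 2*v) dv
  For the z component: f_3(F) = -3*u*v - 5*v^2 + 8; d F_3 = (3*v) du + (3*u) dv
Combining and collecting du, dv coefficients:
  coeff of du: v*(-14*u*v - 17*v^2 + 24)
  coeff of dv: -14*u^2*v - 39*u*v^2 + 24*u - 4*v^3
F^* omega = (v*(-14*u*v - 17*v^2 + 24)) du + (-14*u^2*v - 39*u*v^2 + 24*u - 4*v^3) dv.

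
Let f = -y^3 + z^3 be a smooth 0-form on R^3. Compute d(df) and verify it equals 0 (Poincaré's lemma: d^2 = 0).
d(df) = 0

Step 1: df = sum_i (∂f/∂x_i) dx_i = (0) dx + (-3*y^2) dy + (3*z^2) dz.
Step 2: Apply d again. Using the 1-form formula, the coefficient of dx ∧ dy in d(df) is ∂^2 f/∂x ∂y - ∂^2 f/∂y ∂x = (0) - (0) = 0 (equality of mixed partials for smooth f).
Similarly for dx ∧ dz and dy ∧ dz — all coefficients vanish. So d(df) = 0.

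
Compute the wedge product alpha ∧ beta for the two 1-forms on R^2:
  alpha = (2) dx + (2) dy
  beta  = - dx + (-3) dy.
alpha ∧ beta = (-4) dx ∧ dy

Distribute the wedge, using dx_i ∧ dx_j = -dx_j ∧ dx_i and dx_i ∧ dx_i = 0. For each pair (i, j) with i < j, the coefficient of dx_i ∧ dx_j in alpha ∧ beta is (alpha_i * beta_j - alpha_j * beta_i). Collecting: alpha ∧ beta = (-4) dx ∧ dy.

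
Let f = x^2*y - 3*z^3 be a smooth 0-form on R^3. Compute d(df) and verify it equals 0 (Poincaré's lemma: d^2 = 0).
d(df) = 0

Step 1: df = sum_i (∂f/∂x_i) dx_i = (2*x*y) dx + (x^2) dy + (-9*z^2) dz.
Step 2: Apply d again. Using the 1-form formula, the coefficient of dx ∧ dy in d(df) is ∂^2 f/∂x ∂y - ∂^2 f/∂y ∂x = (2*x) - (2*x) = 0 (equality of mixed partials for smooth f).
Similarly for dx ∧ dz and dy ∧ dz — all coefficients vanish. So d(df) = 0.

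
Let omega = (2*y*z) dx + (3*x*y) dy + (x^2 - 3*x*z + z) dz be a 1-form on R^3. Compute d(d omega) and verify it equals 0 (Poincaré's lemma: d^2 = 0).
d(d omega) = 0

Step 1: d omega = sum_{i<j} (∂f_j/∂x_i - ∂f_i/∂x_j) dx_i ∧ dx_j:
  coeff of dx ∧ dy: 3*y - 2*z
  coeff of dx ∧ dz: 2*x - 2*y - 3*z
  coeff of dy ∧ dz: 0
Step 2: Apply d again to each 2-form coefficient. The only possible 3-form in R^3 is dx ∧ dy ∧ dz, with coefficient
  ∂(coeff of dy∧dz)/∂x - ∂(coeff of dx∧dz)/∂y + ∂(coeff of dx∧dy)/∂z
  = ∂/∂x (0) - ∂/∂y (2*x - 2*y - 3*z) + ∂/∂z (3*y - 2*z).
Each of these terms simplifies to sums of mixed partials that cancel in pairs. The result is 0 (by equality of mixed partials for smooth functions — Schwarz / Clairaut).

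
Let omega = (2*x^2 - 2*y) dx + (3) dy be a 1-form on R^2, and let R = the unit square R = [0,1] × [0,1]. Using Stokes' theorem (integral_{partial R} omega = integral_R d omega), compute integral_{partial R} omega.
integral_(partial R) omega = 2

Stokes: integral_partial_R omega = integral_R d omega with d omega = (∂Q/∂x - ∂P/∂y) dx ∧ dy.
  ∂Q/∂x = 0
  ∂P/∂y = -2
  integrand = ∂Q/∂x - ∂P/∂y = 2.
Integrating over R: integral_0^1 integral_0^1 (2) dx dy = 2.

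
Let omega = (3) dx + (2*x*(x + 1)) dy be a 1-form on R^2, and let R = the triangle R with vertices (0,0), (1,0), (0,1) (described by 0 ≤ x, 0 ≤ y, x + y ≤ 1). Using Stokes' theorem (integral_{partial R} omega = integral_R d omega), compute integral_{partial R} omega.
integral_(partial R) omega = 5/3

Stokes: integral_partial_R omega = integral_R d omega with d omega = (∂Q/∂x - ∂P/∂y) dx ∧ dy.
  ∂Q/∂x = 4*x + 2
  ∂P/∂y = 0
  integrand = ∂Q/∂x - ∂P/∂y = 4*x + 2.
Integrating over R: integral_0^1 integral_0^{1-x} (4*x + 2) dy dx = 5/3.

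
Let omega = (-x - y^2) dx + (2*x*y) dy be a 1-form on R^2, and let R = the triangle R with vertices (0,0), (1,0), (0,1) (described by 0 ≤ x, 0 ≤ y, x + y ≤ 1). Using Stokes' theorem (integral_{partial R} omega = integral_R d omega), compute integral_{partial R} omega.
integral_(partial R) omega = 2/3

Stokes: integral_partial_R omega = integral_R d omega with d omega = (∂Q/∂x - ∂P/∂y) dx ∧ dy.
  ∂Q/∂x = 2*y
  ∂P/∂y = -2*y
  integrand = ∂Q/∂x - ∂P/∂y = 4*y.
Integrating over R: integral_0^1 integral_0^{1-x} (4*y) dy dx = 2/3.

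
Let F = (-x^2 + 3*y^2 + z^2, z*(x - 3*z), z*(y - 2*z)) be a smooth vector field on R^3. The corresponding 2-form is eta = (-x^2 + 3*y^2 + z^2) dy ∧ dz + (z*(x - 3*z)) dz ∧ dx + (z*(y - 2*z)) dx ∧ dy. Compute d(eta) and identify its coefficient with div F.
d(eta) = (-2*x + y - 4*z) dx ∧ dy ∧ dz; div F = -2*x + y - 4*z

For a 2-form in R^3 of the form above, applying d gives a 3-form with coefficient ∂P/∂x + ∂Q/∂y + ∂R/∂z:
  ∂P/∂x = -2*x
  ∂Q/∂y = 0
  ∂R/∂z = y - 4*z
Sum = -2*x + y - 4*z, which is exactly div F.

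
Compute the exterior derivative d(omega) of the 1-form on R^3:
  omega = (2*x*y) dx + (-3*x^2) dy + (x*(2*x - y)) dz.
d(omega) = (-8*x) dx ∧ dy + (4*x - y) dx ∧ dz + (-x) dy ∧ dz

For a 1-form omega = sum_i f_i dx_i, the exterior derivative is
  d(omega) = sum_{i < j} (∂f_j/∂x_i - ∂f_i/∂x_j) dx_i ∧ dx_j.
  coefficient of dx ∧ dy: ∂f_2/∂x - ∂f_1/∂y = ∂(-3*x^2)/∂x - ∂(2*x*y)/∂y = -8*x
  coefficient of dx ∧ dz: ∂f_3/∂x - ∂f_1/∂z = ∂(x*(2*x - y))/∂x - ∂(2*x*y)/∂z = 4*x - y
  coefficient of dy ∧ dz: ∂f_3/∂y - ∂f_2/∂z = ∂(x*(2*x - y))/∂y - ∂(-3*x^2)/∂z = -x
Assembling: d(omega) = (-8*x) dx ∧ dy + (4*x - y) dx ∧ dz + (-x) dy ∧ dz.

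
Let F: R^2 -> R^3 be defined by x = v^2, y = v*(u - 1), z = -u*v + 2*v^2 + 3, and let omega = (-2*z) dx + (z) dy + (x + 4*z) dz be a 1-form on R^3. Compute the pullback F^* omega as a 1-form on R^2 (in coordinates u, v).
F^* omega = (v*(3*u*v - 7*v^2 - 9)) du + (3*u^2*v - 19*u*v^2 + u*v - 9*u + 28*v^3 - 2*v^2 + 36*v - 3) dv

Using F^*(f dg) = (f ∘ F) d(g ∘ F), substitute each coordinate x_i by F_i(u, v) in f_i, and replace dx_i by d F_i = (∂F_i/∂u) du + (∂F_i/∂v) dv.
  For the x component: f_1(F) = 2*u*v - 4*v^2 - 6; d F_1 = (0) du + (2*v) dv
  For the y component: f_2(F) = -u*v + 2*v^2 + 3; d F_2 = (v) du + (u - 1) dv
  For the z component: f_3(F) = -4*u*v + 9*v^2 + 12; d F_3 = (-v) du + (-u + 4*v) dv
Combining and collecting du, dv coefficients:
  coeff of du: v*(3*u*v - 7*v^2 - 9)
  coeff of dv: 3*u^2*v - 19*u*v^2 + u*v - 9*u + 28*v^3 - 2*v^2 + 36*v - 3
F^* omega = (v*(3*u*v - 7*v^2 - 9)) du + (3*u^2*v - 19*u*v^2 + u*v - 9*u + 28*v^3 - 2*v^2 + 36*v - 3) dv.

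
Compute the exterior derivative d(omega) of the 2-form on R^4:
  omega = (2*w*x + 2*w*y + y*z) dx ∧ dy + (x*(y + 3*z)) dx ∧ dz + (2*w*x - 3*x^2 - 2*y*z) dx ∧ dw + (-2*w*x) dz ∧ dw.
d(omega) = (-x + y) dx ∧ dy ∧ dz + (2*x + 2*y + 2*z) dx ∧ dy ∧ dw + (-2*w + 2*y) dx ∧ dz ∧ dw

For a 2-form omega = sum_{i<j} g_{ij} dx_i ∧ dx_j, the exterior derivative is
  d(omega) = sum_{i<j} d(g_{ij}) ∧ dx_i ∧ dx_j = sum_{i<j, k} (∂g_{ij}/∂x_k) dx_k ∧ dx_i ∧ dx_j.
Expand each term, using dx_k ∧ dx_i ∧ dx_j = sgn(permutation) dx_{(a)} ∧ dx_{(b)} ∧ dx_{(c)} with (a < b < c) sorted:
  d(2*w*x + 2*w*y + y*z) includes (∂/∂z)(2*w*x + 2*w*y + y*z) dz = (y) dz, which multiplied by dx ∧ dy gives (y) dx ∧ dy ∧ dz
  d(2*w*x + 2*w*y + y*z) includes (∂/∂w)(2*w*x + 2*w*y + y*z) dw = (2*x + 2*y) dw, which multiplied by dx ∧ dy gives (2*x + 2*y) dx ∧ dy ∧ dw
  d(x*(y + 3*z)) includes (∂/∂y)(x*(y + 3*z)) dy = (x) dy, which multiplied by dx ∧ dz gives (-x) dx ∧ dy ∧ dz
  d(2*w*x - 3*x^2 - 2*y*z) includes (∂/∂y)(2*w*x - 3*x^2 - 2*y*z) dy = (-2*z) dy, which multiplied by dx ∧ dw gives (2*z) dx ∧ dy ∧ dw
  d(2*w*x - 3*x^2 - 2*y*z) includes (∂/∂z)(2*w*x - 3*x^2 - 2*y*z) dz = (-2*y) dz, which multiplied by dx ∧ dw gives (2*y) dx ∧ dz ∧ dw
  d(-2*w*x) includes (∂/∂x)(-2*w*x) dx = (-2*w) dx, which multiplied by dz ∧ dw gives (-2*w) dx ∧ dz ∧ dw
Collecting like 3-forms: d(omega) = (-x + y) dx ∧ dy ∧ dz + (2*x + 2*y + 2*z) dx ∧ dy ∧ dw + (-2*w + 2*y) dx ∧ dz ∧ dw.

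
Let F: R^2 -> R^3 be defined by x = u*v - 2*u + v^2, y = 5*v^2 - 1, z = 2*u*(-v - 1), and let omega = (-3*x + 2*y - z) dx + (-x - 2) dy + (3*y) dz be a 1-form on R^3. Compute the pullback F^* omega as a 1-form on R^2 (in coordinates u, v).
F^* omega = (-u*v^2 + 10*u*v - 16*u - 23*v^3 - 44*v^2 + 4*v + 10) du + (-u^2*v + 8*u^2 - 35*u*v^2 + 36*u*v + 4*u + 4*v^3 - 24*v) dv

Using F^*(f dg) = (f ∘ F) d(g ∘ F), substitute each coordinate x_i by F_i(u, v) in f_i, and replace dx_i by d F_i = (∂F_i/∂u) du + (∂F_i/∂v) dv.
  For the x component: f_1(F) = -u*v + 8*u + 7*v^2 - 2; d F_1 = (v - 2) du + (u + 2*v) dv
  For the y component: f_2(F) = -u*v + 2*u - v^2 - 2; d F_2 = (0) du + (10*v) dv
  For the z component: f_3(F) = 15*v^2 - 3; d F_3 = (-2*v - 2) du + (-2*u) dv
Combining and collecting du, dv coefficients:
  coeff of du: -u*v^2 + 10*u*v - 16*u - 23*v^3 - 44*v^2 + 4*v + 10
  coeff of dv: -u^2*v + 8*u^2 - 35*u*v^2 + 36*u*v + 4*u + 4*v^3 - 24*v
F^* omega = (-u*v^2 + 10*u*v - 16*u - 23*v^3 - 44*v^2 + 4*v + 10) du + (-u^2*v + 8*u^2 - 35*u*v^2 + 36*u*v + 4*u + 4*v^3 - 24*v) dv.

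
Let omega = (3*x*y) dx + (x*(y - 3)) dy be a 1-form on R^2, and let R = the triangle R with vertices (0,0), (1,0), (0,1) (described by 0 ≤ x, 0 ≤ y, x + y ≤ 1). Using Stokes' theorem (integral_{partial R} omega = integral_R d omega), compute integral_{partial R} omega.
integral_(partial R) omega = -11/6

Stokes: integral_partial_R omega = integral_R d omega with d omega = (∂Q/∂x - ∂P/∂y) dx ∧ dy.
  ∂Q/∂x = y - 3
  ∂P/∂y = 3*x
  integrand = ∂Q/∂x - ∂P/∂y = -3*x + y - 3.
Integrating over R: integral_0^1 integral_0^{1-x} (-3*x + y - 3) dy dx = -11/6.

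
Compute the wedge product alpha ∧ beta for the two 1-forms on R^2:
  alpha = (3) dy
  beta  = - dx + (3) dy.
alpha ∧ beta = (3) dx ∧ dy

Distribute the wedge, using dx_i ∧ dx_j = -dx_j ∧ dx_i and dx_i ∧ dx_i = 0. For each pair (i, j) with i < j, the coefficient of dx_i ∧ dx_j in alpha ∧ beta is (alpha_i * beta_j - alpha_j * beta_i). Collecting: alpha ∧ beta = (3) dx ∧ dy.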